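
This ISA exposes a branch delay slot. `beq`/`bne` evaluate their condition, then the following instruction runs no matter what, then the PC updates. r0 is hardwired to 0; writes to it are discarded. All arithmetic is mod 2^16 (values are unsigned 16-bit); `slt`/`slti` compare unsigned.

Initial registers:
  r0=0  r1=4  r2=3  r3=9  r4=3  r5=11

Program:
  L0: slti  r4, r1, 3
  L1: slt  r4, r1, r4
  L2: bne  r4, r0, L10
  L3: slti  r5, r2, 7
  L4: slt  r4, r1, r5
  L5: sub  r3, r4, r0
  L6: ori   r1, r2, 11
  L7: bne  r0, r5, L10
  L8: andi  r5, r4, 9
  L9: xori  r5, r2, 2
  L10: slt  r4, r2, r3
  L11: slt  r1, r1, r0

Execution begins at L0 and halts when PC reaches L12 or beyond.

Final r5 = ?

[0] slti  r4, r1, 3  →  {r0:0, r1:4, r2:3, r3:9, r4:0, r5:11}
[1] slt  r4, r1, r4  →  {r0:0, r1:4, r2:3, r3:9, r4:0, r5:11}
[2] bne  r4, r0, L10  →  {r0:0, r1:4, r2:3, r3:9, r4:0, r5:11}  ⟨branch fallthrough⟩
[3] slti  r5, r2, 7  →  {r0:0, r1:4, r2:3, r3:9, r4:0, r5:1}
[4] slt  r4, r1, r5  →  {r0:0, r1:4, r2:3, r3:9, r4:0, r5:1}
[5] sub  r3, r4, r0  →  {r0:0, r1:4, r2:3, r3:0, r4:0, r5:1}
[6] ori   r1, r2, 11  →  {r0:0, r1:11, r2:3, r3:0, r4:0, r5:1}
[7] bne  r0, r5, L10  →  {r0:0, r1:11, r2:3, r3:0, r4:0, r5:1}  ⟨branch taken⟩
[8] andi  r5, r4, 9  →  {r0:0, r1:11, r2:3, r3:0, r4:0, r5:0}
[10] slt  r4, r2, r3  →  {r0:0, r1:11, r2:3, r3:0, r4:0, r5:0}
[11] slt  r1, r1, r0  →  {r0:0, r1:0, r2:3, r3:0, r4:0, r5:0}

0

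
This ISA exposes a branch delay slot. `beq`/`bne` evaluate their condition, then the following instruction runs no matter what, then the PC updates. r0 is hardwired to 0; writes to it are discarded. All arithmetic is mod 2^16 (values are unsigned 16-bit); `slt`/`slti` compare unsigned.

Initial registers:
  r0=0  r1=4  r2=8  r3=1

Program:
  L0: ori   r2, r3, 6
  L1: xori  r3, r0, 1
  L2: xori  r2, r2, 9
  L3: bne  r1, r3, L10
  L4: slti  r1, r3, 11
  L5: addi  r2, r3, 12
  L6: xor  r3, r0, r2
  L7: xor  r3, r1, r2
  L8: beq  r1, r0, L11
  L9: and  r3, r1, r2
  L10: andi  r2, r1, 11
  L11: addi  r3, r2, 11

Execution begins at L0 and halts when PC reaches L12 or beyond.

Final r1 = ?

  step pc=0: ori   r2, r3, 6  regs=(0,4,7,1)
  step pc=1: xori  r3, r0, 1  regs=(0,4,7,1)
  step pc=2: xori  r2, r2, 9  regs=(0,4,14,1)
  step pc=3: bne  r1, r3, L10  cond=T  regs=(0,4,14,1)
  step pc=4: slti  r1, r3, 11  regs=(0,1,14,1)
  step pc=10: andi  r2, r1, 11  regs=(0,1,1,1)
  step pc=11: addi  r3, r2, 11  regs=(0,1,1,12)

1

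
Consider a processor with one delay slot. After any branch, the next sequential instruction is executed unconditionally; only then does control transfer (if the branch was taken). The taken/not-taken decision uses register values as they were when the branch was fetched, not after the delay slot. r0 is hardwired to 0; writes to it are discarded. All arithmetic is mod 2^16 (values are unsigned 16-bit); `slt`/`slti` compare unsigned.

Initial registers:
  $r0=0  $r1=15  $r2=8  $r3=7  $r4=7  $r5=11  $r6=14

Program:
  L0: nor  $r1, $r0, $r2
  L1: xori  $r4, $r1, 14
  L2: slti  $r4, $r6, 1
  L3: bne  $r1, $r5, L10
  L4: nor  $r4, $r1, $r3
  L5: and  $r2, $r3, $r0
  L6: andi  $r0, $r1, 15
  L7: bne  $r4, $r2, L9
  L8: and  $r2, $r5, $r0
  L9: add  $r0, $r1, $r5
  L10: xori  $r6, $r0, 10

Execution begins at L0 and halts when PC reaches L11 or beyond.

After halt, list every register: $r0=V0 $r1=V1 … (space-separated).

[0] nor  $r1, $r0, $r2  →  {$r0:0, $r1:65527, $r2:8, $r3:7, $r4:7, $r5:11, $r6:14}
[1] xori  $r4, $r1, 14  →  {$r0:0, $r1:65527, $r2:8, $r3:7, $r4:65529, $r5:11, $r6:14}
[2] slti  $r4, $r6, 1  →  {$r0:0, $r1:65527, $r2:8, $r3:7, $r4:0, $r5:11, $r6:14}
[3] bne  $r1, $r5, L10  →  {$r0:0, $r1:65527, $r2:8, $r3:7, $r4:0, $r5:11, $r6:14}  ⟨branch taken⟩
[4] nor  $r4, $r1, $r3  →  {$r0:0, $r1:65527, $r2:8, $r3:7, $r4:8, $r5:11, $r6:14}
[10] xori  $r6, $r0, 10  →  {$r0:0, $r1:65527, $r2:8, $r3:7, $r4:8, $r5:11, $r6:10}

$r0=0 $r1=65527 $r2=8 $r3=7 $r4=8 $r5=11 $r6=10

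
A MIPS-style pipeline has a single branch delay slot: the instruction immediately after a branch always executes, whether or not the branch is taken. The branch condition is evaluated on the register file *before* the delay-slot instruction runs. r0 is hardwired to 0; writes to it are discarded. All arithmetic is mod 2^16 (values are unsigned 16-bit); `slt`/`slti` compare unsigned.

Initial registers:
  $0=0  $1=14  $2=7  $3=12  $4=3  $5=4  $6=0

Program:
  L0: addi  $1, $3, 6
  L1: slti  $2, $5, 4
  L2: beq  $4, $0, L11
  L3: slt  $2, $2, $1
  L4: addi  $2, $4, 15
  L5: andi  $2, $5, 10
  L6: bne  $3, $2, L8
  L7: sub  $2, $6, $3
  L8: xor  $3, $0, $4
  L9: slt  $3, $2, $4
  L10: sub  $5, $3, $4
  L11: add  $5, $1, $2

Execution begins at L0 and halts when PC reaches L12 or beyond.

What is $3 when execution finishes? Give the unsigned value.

PC=0  addi  $1, $3, 6        | $0=0 $1=18 $2=7 $3=12 $4=3 $5=4 $6=0
PC=1  slti  $2, $5, 4        | $0=0 $1=18 $2=0 $3=12 $4=3 $5=4 $6=0
PC=2  beq  $4, $0, L11       | $0=0 $1=18 $2=0 $3=12 $4=3 $5=4 $6=0  [not taken]
PC=3  slt  $2, $2, $1        | $0=0 $1=18 $2=1 $3=12 $4=3 $5=4 $6=0
PC=4  addi  $2, $4, 15       | $0=0 $1=18 $2=18 $3=12 $4=3 $5=4 $6=0
PC=5  andi  $2, $5, 10       | $0=0 $1=18 $2=0 $3=12 $4=3 $5=4 $6=0
PC=6  bne  $3, $2, L8        | $0=0 $1=18 $2=0 $3=12 $4=3 $5=4 $6=0  [TAKEN]
PC=7  sub  $2, $6, $3        | $0=0 $1=18 $2=65524 $3=12 $4=3 $5=4 $6=0
PC=8  xor  $3, $0, $4        | $0=0 $1=18 $2=65524 $3=3 $4=3 $5=4 $6=0
PC=9  slt  $3, $2, $4        | $0=0 $1=18 $2=65524 $3=0 $4=3 $5=4 $6=0
PC=10 sub  $5, $3, $4        | $0=0 $1=18 $2=65524 $3=0 $4=3 $5=65533 $6=0
PC=11 add  $5, $1, $2        | $0=0 $1=18 $2=65524 $3=0 $4=3 $5=6 $6=0

0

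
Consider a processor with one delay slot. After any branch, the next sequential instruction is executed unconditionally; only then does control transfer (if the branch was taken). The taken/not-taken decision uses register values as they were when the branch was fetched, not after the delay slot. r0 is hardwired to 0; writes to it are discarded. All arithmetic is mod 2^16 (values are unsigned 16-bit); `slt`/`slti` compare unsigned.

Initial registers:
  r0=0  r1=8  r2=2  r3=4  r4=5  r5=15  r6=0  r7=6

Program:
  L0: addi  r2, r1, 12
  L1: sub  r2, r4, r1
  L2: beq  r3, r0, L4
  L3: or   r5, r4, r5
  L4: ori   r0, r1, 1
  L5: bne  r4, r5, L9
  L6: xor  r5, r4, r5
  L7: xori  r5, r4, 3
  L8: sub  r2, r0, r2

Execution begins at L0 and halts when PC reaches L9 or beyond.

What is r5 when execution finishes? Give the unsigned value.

PC=0  addi  r2, r1, 12       | r0=0 r1=8 r2=20 r3=4 r4=5 r5=15 r6=0 r7=6
PC=1  sub  r2, r4, r1        | r0=0 r1=8 r2=65533 r3=4 r4=5 r5=15 r6=0 r7=6
PC=2  beq  r3, r0, L4        | r0=0 r1=8 r2=65533 r3=4 r4=5 r5=15 r6=0 r7=6  [not taken]
PC=3  or   r5, r4, r5        | r0=0 r1=8 r2=65533 r3=4 r4=5 r5=15 r6=0 r7=6
PC=4  ori   r0, r1, 1        | r0=0 r1=8 r2=65533 r3=4 r4=5 r5=15 r6=0 r7=6
PC=5  bne  r4, r5, L9        | r0=0 r1=8 r2=65533 r3=4 r4=5 r5=15 r6=0 r7=6  [TAKEN]
PC=6  xor  r5, r4, r5        | r0=0 r1=8 r2=65533 r3=4 r4=5 r5=10 r6=0 r7=6

10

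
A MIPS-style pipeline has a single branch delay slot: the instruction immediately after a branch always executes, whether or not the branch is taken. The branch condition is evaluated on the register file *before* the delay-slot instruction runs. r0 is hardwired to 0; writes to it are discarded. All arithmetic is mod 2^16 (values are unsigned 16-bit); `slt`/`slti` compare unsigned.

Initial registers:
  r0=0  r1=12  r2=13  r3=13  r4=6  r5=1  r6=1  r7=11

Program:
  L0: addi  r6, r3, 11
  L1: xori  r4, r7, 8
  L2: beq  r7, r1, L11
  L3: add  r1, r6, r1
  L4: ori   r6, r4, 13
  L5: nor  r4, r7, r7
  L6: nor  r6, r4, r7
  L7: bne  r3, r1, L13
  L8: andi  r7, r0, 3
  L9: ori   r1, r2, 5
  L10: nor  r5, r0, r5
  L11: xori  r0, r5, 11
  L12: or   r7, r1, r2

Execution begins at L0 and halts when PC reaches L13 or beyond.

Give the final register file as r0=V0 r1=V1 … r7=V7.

r0=0 r1=36 r2=13 r3=13 r4=65524 r5=1 r6=0 r7=0

#0 addi  r6, r3, 11 ; 0/12/13/13/6/1/24/11
#1 xori  r4, r7, 8 ; 0/12/13/13/3/1/24/11
#2 beq  r7, r1, L11 ; 0/12/13/13/3/1/24/11 ; →fallthru
#3 add  r1, r6, r1 ; 0/36/13/13/3/1/24/11
#4 ori   r6, r4, 13 ; 0/36/13/13/3/1/15/11
#5 nor  r4, r7, r7 ; 0/36/13/13/65524/1/15/11
#6 nor  r6, r4, r7 ; 0/36/13/13/65524/1/0/11
#7 bne  r3, r1, L13 ; 0/36/13/13/65524/1/0/11 ; →target
#8 andi  r7, r0, 3 ; 0/36/13/13/65524/1/0/0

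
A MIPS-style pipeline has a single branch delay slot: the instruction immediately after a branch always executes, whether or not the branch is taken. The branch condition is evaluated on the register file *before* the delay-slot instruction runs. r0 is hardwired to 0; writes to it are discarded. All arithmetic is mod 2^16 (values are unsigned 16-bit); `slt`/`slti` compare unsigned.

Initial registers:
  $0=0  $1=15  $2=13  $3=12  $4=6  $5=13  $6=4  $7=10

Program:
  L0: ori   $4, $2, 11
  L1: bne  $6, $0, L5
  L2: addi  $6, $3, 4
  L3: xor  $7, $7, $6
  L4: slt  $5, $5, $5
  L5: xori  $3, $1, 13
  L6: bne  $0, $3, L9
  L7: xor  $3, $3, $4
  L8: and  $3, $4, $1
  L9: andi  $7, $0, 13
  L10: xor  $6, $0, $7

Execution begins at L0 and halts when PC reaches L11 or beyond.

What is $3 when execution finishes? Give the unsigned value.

13

#0 ori   $4, $2, 11 ; 0/15/13/12/15/13/4/10
#1 bne  $6, $0, L5 ; 0/15/13/12/15/13/4/10 ; →target
#2 addi  $6, $3, 4 ; 0/15/13/12/15/13/16/10
#5 xori  $3, $1, 13 ; 0/15/13/2/15/13/16/10
#6 bne  $0, $3, L9 ; 0/15/13/2/15/13/16/10 ; →target
#7 xor  $3, $3, $4 ; 0/15/13/13/15/13/16/10
#9 andi  $7, $0, 13 ; 0/15/13/13/15/13/16/0
#10 xor  $6, $0, $7 ; 0/15/13/13/15/13/0/0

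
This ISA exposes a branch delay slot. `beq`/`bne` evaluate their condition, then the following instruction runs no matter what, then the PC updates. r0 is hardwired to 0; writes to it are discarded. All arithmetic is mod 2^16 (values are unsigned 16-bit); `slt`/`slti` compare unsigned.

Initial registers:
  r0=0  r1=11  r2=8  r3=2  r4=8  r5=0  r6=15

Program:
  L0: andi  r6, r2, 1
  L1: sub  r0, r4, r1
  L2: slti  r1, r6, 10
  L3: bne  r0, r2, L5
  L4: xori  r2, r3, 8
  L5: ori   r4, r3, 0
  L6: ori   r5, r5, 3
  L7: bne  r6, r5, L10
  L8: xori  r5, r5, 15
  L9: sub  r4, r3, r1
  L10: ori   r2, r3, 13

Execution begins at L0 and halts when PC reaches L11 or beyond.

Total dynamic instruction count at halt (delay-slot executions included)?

10

[0] andi  r6, r2, 1  →  {r0:0, r1:11, r2:8, r3:2, r4:8, r5:0, r6:0}
[1] sub  r0, r4, r1  →  {r0:0, r1:11, r2:8, r3:2, r4:8, r5:0, r6:0}
[2] slti  r1, r6, 10  →  {r0:0, r1:1, r2:8, r3:2, r4:8, r5:0, r6:0}
[3] bne  r0, r2, L5  →  {r0:0, r1:1, r2:8, r3:2, r4:8, r5:0, r6:0}  ⟨branch taken⟩
[4] xori  r2, r3, 8  →  {r0:0, r1:1, r2:10, r3:2, r4:8, r5:0, r6:0}
[5] ori   r4, r3, 0  →  {r0:0, r1:1, r2:10, r3:2, r4:2, r5:0, r6:0}
[6] ori   r5, r5, 3  →  {r0:0, r1:1, r2:10, r3:2, r4:2, r5:3, r6:0}
[7] bne  r6, r5, L10  →  {r0:0, r1:1, r2:10, r3:2, r4:2, r5:3, r6:0}  ⟨branch taken⟩
[8] xori  r5, r5, 15  →  {r0:0, r1:1, r2:10, r3:2, r4:2, r5:12, r6:0}
[10] ori   r2, r3, 13  →  {r0:0, r1:1, r2:15, r3:2, r4:2, r5:12, r6:0}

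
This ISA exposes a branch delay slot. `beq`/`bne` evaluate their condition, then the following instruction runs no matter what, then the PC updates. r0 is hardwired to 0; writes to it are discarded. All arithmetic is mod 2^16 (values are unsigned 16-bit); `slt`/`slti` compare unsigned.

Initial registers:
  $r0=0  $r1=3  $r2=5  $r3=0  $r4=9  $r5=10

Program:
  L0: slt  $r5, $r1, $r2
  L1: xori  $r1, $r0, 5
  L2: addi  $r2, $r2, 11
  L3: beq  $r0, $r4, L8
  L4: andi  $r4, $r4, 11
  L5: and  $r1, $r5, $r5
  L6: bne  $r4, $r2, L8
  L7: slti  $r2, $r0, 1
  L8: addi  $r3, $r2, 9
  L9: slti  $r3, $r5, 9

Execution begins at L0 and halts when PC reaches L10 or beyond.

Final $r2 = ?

[0] slt  $r5, $r1, $r2  →  {$r0:0, $r1:3, $r2:5, $r3:0, $r4:9, $r5:1}
[1] xori  $r1, $r0, 5  →  {$r0:0, $r1:5, $r2:5, $r3:0, $r4:9, $r5:1}
[2] addi  $r2, $r2, 11  →  {$r0:0, $r1:5, $r2:16, $r3:0, $r4:9, $r5:1}
[3] beq  $r0, $r4, L8  →  {$r0:0, $r1:5, $r2:16, $r3:0, $r4:9, $r5:1}  ⟨branch fallthrough⟩
[4] andi  $r4, $r4, 11  →  {$r0:0, $r1:5, $r2:16, $r3:0, $r4:9, $r5:1}
[5] and  $r1, $r5, $r5  →  {$r0:0, $r1:1, $r2:16, $r3:0, $r4:9, $r5:1}
[6] bne  $r4, $r2, L8  →  {$r0:0, $r1:1, $r2:16, $r3:0, $r4:9, $r5:1}  ⟨branch taken⟩
[7] slti  $r2, $r0, 1  →  {$r0:0, $r1:1, $r2:1, $r3:0, $r4:9, $r5:1}
[8] addi  $r3, $r2, 9  →  {$r0:0, $r1:1, $r2:1, $r3:10, $r4:9, $r5:1}
[9] slti  $r3, $r5, 9  →  {$r0:0, $r1:1, $r2:1, $r3:1, $r4:9, $r5:1}

1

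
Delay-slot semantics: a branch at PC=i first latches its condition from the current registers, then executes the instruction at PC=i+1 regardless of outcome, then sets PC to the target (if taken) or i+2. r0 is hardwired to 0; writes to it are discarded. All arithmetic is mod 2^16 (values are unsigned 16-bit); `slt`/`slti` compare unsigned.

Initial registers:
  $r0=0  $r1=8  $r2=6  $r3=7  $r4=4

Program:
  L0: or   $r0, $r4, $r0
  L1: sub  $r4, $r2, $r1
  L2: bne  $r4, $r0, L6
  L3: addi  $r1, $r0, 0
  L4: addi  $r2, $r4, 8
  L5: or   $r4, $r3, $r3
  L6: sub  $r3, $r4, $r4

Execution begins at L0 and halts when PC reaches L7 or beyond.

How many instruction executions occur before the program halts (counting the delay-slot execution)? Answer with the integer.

[0] or   $r0, $r4, $r0  →  {$r0:0, $r1:8, $r2:6, $r3:7, $r4:4}
[1] sub  $r4, $r2, $r1  →  {$r0:0, $r1:8, $r2:6, $r3:7, $r4:65534}
[2] bne  $r4, $r0, L6  →  {$r0:0, $r1:8, $r2:6, $r3:7, $r4:65534}  ⟨branch taken⟩
[3] addi  $r1, $r0, 0  →  {$r0:0, $r1:0, $r2:6, $r3:7, $r4:65534}
[6] sub  $r3, $r4, $r4  →  {$r0:0, $r1:0, $r2:6, $r3:0, $r4:65534}

5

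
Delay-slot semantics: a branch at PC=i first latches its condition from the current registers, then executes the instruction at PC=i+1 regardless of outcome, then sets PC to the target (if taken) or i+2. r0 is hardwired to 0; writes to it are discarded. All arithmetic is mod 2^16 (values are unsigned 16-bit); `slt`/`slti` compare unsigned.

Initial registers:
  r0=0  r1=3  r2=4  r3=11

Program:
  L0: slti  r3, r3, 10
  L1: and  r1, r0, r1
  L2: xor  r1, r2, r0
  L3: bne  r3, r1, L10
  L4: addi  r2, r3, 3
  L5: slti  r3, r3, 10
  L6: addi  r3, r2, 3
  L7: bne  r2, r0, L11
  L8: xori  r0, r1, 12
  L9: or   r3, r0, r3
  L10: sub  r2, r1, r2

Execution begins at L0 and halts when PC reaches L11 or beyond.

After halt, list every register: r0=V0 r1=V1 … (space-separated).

[0] slti  r3, r3, 10  →  {r0:0, r1:3, r2:4, r3:0}
[1] and  r1, r0, r1  →  {r0:0, r1:0, r2:4, r3:0}
[2] xor  r1, r2, r0  →  {r0:0, r1:4, r2:4, r3:0}
[3] bne  r3, r1, L10  →  {r0:0, r1:4, r2:4, r3:0}  ⟨branch taken⟩
[4] addi  r2, r3, 3  →  {r0:0, r1:4, r2:3, r3:0}
[10] sub  r2, r1, r2  →  {r0:0, r1:4, r2:1, r3:0}

r0=0 r1=4 r2=1 r3=0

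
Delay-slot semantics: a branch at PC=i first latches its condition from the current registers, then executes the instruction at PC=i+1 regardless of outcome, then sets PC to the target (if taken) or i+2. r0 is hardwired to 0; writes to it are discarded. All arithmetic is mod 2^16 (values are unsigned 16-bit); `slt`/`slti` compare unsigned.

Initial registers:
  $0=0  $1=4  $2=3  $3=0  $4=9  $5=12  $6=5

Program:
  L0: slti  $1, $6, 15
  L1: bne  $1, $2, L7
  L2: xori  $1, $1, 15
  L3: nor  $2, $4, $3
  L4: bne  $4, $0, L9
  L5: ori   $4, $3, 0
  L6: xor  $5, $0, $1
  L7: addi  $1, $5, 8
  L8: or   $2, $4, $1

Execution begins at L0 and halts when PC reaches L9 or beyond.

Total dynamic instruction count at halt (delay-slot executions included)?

  step pc=0: slti  $1, $6, 15  regs=(0,1,3,0,9,12,5)
  step pc=1: bne  $1, $2, L7  cond=T  regs=(0,1,3,0,9,12,5)
  step pc=2: xori  $1, $1, 15  regs=(0,14,3,0,9,12,5)
  step pc=7: addi  $1, $5, 8  regs=(0,20,3,0,9,12,5)
  step pc=8: or   $2, $4, $1  regs=(0,20,29,0,9,12,5)

5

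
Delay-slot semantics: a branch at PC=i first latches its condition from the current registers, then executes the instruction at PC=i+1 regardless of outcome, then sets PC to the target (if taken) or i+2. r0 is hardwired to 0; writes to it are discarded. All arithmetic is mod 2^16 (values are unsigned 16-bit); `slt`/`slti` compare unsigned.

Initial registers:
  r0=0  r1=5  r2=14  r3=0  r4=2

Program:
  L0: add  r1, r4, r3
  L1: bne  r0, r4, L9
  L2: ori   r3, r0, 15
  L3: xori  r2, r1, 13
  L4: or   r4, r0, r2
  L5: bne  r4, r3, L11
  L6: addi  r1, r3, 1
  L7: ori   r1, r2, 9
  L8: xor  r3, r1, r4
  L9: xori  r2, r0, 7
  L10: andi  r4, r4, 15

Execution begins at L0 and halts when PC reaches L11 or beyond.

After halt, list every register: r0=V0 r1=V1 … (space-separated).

  step pc=0: add  r1, r4, r3  regs=(0,2,14,0,2)
  step pc=1: bne  r0, r4, L9  cond=T  regs=(0,2,14,0,2)
  step pc=2: ori   r3, r0, 15  regs=(0,2,14,15,2)
  step pc=9: xori  r2, r0, 7  regs=(0,2,7,15,2)
  step pc=10: andi  r4, r4, 15  regs=(0,2,7,15,2)

r0=0 r1=2 r2=7 r3=15 r4=2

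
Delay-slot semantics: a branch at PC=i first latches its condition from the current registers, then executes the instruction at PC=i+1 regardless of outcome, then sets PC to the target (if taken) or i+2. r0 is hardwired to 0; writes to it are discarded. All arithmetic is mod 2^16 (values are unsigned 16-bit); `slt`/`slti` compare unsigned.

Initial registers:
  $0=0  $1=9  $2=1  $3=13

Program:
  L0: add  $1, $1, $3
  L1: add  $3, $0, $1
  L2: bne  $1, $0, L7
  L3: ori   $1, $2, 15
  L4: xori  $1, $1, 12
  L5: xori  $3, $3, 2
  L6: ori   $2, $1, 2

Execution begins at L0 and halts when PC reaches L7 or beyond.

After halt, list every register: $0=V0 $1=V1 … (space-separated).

#0 add  $1, $1, $3 ; 0/22/1/13
#1 add  $3, $0, $1 ; 0/22/1/22
#2 bne  $1, $0, L7 ; 0/22/1/22 ; →target
#3 ori   $1, $2, 15 ; 0/15/1/22

$0=0 $1=15 $2=1 $3=22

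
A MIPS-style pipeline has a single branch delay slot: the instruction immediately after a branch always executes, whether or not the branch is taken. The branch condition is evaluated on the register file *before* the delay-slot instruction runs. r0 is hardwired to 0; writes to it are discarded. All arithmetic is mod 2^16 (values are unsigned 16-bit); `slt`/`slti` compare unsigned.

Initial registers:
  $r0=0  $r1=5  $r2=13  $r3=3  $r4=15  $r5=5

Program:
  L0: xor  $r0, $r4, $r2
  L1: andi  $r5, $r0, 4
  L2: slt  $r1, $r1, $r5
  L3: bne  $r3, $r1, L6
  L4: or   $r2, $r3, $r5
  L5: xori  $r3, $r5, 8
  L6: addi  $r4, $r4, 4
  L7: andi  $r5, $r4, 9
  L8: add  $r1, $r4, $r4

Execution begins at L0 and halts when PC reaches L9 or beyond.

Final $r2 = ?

3

[0] xor  $r0, $r4, $r2  →  {$r0:0, $r1:5, $r2:13, $r3:3, $r4:15, $r5:5}
[1] andi  $r5, $r0, 4  →  {$r0:0, $r1:5, $r2:13, $r3:3, $r4:15, $r5:0}
[2] slt  $r1, $r1, $r5  →  {$r0:0, $r1:0, $r2:13, $r3:3, $r4:15, $r5:0}
[3] bne  $r3, $r1, L6  →  {$r0:0, $r1:0, $r2:13, $r3:3, $r4:15, $r5:0}  ⟨branch taken⟩
[4] or   $r2, $r3, $r5  →  {$r0:0, $r1:0, $r2:3, $r3:3, $r4:15, $r5:0}
[6] addi  $r4, $r4, 4  →  {$r0:0, $r1:0, $r2:3, $r3:3, $r4:19, $r5:0}
[7] andi  $r5, $r4, 9  →  {$r0:0, $r1:0, $r2:3, $r3:3, $r4:19, $r5:1}
[8] add  $r1, $r4, $r4  →  {$r0:0, $r1:38, $r2:3, $r3:3, $r4:19, $r5:1}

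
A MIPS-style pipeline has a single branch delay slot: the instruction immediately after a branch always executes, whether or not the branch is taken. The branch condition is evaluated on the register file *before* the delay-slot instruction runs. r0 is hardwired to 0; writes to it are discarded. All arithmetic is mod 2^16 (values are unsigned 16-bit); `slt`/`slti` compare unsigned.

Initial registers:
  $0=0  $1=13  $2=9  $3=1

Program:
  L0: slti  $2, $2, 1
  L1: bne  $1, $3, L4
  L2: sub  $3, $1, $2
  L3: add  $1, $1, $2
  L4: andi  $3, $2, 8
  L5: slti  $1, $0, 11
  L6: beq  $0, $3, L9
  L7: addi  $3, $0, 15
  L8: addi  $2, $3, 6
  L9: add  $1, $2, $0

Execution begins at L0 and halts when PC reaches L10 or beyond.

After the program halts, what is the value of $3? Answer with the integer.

15

  step pc=0: slti  $2, $2, 1  regs=(0,13,0,1)
  step pc=1: bne  $1, $3, L4  cond=T  regs=(0,13,0,1)
  step pc=2: sub  $3, $1, $2  regs=(0,13,0,13)
  step pc=4: andi  $3, $2, 8  regs=(0,13,0,0)
  step pc=5: slti  $1, $0, 11  regs=(0,1,0,0)
  step pc=6: beq  $0, $3, L9  cond=T  regs=(0,1,0,0)
  step pc=7: addi  $3, $0, 15  regs=(0,1,0,15)
  step pc=9: add  $1, $2, $0  regs=(0,0,0,15)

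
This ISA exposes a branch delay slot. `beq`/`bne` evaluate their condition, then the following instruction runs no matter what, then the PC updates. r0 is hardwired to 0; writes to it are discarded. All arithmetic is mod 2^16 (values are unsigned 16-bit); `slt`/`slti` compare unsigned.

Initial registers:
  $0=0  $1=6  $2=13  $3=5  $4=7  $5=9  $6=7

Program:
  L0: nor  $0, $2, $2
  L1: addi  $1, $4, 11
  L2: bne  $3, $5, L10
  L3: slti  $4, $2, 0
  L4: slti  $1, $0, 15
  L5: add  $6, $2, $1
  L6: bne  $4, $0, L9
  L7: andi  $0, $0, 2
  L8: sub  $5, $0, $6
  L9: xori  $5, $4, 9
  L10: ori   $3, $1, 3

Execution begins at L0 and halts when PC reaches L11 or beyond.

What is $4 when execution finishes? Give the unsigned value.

#0 nor  $0, $2, $2 ; 0/6/13/5/7/9/7
#1 addi  $1, $4, 11 ; 0/18/13/5/7/9/7
#2 bne  $3, $5, L10 ; 0/18/13/5/7/9/7 ; →target
#3 slti  $4, $2, 0 ; 0/18/13/5/0/9/7
#10 ori   $3, $1, 3 ; 0/18/13/19/0/9/7

0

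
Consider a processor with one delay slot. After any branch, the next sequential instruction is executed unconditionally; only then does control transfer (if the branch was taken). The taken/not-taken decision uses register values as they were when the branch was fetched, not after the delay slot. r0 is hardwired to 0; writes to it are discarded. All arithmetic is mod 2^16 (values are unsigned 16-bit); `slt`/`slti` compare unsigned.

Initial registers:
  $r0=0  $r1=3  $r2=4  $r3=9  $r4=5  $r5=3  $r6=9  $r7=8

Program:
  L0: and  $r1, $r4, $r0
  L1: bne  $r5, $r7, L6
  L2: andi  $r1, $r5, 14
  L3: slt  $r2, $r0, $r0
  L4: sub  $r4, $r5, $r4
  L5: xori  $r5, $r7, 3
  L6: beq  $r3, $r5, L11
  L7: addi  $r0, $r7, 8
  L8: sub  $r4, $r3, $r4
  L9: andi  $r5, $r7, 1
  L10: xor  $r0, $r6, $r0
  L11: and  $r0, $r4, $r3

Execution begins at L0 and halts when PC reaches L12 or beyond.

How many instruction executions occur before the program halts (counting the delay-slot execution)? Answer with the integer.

[0] and  $r1, $r4, $r0  →  {$r0:0, $r1:0, $r2:4, $r3:9, $r4:5, $r5:3, $r6:9, $r7:8}
[1] bne  $r5, $r7, L6  →  {$r0:0, $r1:0, $r2:4, $r3:9, $r4:5, $r5:3, $r6:9, $r7:8}  ⟨branch taken⟩
[2] andi  $r1, $r5, 14  →  {$r0:0, $r1:2, $r2:4, $r3:9, $r4:5, $r5:3, $r6:9, $r7:8}
[6] beq  $r3, $r5, L11  →  {$r0:0, $r1:2, $r2:4, $r3:9, $r4:5, $r5:3, $r6:9, $r7:8}  ⟨branch fallthrough⟩
[7] addi  $r0, $r7, 8  →  {$r0:0, $r1:2, $r2:4, $r3:9, $r4:5, $r5:3, $r6:9, $r7:8}
[8] sub  $r4, $r3, $r4  →  {$r0:0, $r1:2, $r2:4, $r3:9, $r4:4, $r5:3, $r6:9, $r7:8}
[9] andi  $r5, $r7, 1  →  {$r0:0, $r1:2, $r2:4, $r3:9, $r4:4, $r5:0, $r6:9, $r7:8}
[10] xor  $r0, $r6, $r0  →  {$r0:0, $r1:2, $r2:4, $r3:9, $r4:4, $r5:0, $r6:9, $r7:8}
[11] and  $r0, $r4, $r3  →  {$r0:0, $r1:2, $r2:4, $r3:9, $r4:4, $r5:0, $r6:9, $r7:8}

9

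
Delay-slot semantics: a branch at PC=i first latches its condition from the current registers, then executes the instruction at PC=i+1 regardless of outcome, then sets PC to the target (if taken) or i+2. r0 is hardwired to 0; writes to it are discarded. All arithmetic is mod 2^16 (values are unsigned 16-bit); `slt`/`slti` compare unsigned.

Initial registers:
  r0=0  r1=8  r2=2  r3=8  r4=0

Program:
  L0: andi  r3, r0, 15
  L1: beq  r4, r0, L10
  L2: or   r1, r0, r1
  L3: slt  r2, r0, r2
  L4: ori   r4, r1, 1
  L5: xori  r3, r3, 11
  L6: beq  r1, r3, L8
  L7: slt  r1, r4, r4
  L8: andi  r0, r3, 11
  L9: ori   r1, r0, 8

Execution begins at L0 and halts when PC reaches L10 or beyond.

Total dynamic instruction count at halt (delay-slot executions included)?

PC=0  andi  r3, r0, 15       | r0=0 r1=8 r2=2 r3=0 r4=0
PC=1  beq  r4, r0, L10       | r0=0 r1=8 r2=2 r3=0 r4=0  [TAKEN]
PC=2  or   r1, r0, r1        | r0=0 r1=8 r2=2 r3=0 r4=0

3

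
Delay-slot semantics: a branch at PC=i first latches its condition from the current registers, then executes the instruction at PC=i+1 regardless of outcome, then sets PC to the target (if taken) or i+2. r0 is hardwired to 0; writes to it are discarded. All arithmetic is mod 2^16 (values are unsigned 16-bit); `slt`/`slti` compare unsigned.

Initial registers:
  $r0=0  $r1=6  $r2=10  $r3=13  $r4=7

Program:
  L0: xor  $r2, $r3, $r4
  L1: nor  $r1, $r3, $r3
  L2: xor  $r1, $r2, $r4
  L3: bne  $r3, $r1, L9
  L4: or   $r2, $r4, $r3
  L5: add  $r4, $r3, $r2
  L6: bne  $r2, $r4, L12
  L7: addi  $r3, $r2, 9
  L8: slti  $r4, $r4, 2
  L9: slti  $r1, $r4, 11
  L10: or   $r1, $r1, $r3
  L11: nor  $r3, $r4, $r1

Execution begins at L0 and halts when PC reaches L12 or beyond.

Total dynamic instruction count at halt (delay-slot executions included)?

#0 xor  $r2, $r3, $r4 ; 0/6/10/13/7
#1 nor  $r1, $r3, $r3 ; 0/65522/10/13/7
#2 xor  $r1, $r2, $r4 ; 0/13/10/13/7
#3 bne  $r3, $r1, L9 ; 0/13/10/13/7 ; →fallthru
#4 or   $r2, $r4, $r3 ; 0/13/15/13/7
#5 add  $r4, $r3, $r2 ; 0/13/15/13/28
#6 bne  $r2, $r4, L12 ; 0/13/15/13/28 ; →target
#7 addi  $r3, $r2, 9 ; 0/13/15/24/28

8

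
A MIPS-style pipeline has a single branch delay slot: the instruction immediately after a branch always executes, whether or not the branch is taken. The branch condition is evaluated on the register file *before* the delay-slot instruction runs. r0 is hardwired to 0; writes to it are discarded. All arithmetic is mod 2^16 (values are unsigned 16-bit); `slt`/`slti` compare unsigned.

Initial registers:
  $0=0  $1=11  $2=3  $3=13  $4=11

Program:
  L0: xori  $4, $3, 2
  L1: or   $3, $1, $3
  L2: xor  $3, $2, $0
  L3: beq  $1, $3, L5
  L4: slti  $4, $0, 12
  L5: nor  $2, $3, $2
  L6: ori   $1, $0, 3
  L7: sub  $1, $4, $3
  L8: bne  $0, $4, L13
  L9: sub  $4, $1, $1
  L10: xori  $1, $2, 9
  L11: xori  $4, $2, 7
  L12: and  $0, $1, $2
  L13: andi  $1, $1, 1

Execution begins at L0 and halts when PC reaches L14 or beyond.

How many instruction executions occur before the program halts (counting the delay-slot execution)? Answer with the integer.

11

PC=0  xori  $4, $3, 2        | $0=0 $1=11 $2=3 $3=13 $4=15
PC=1  or   $3, $1, $3        | $0=0 $1=11 $2=3 $3=15 $4=15
PC=2  xor  $3, $2, $0        | $0=0 $1=11 $2=3 $3=3 $4=15
PC=3  beq  $1, $3, L5        | $0=0 $1=11 $2=3 $3=3 $4=15  [not taken]
PC=4  slti  $4, $0, 12       | $0=0 $1=11 $2=3 $3=3 $4=1
PC=5  nor  $2, $3, $2        | $0=0 $1=11 $2=65532 $3=3 $4=1
PC=6  ori   $1, $0, 3        | $0=0 $1=3 $2=65532 $3=3 $4=1
PC=7  sub  $1, $4, $3        | $0=0 $1=65534 $2=65532 $3=3 $4=1
PC=8  bne  $0, $4, L13       | $0=0 $1=65534 $2=65532 $3=3 $4=1  [TAKEN]
PC=9  sub  $4, $1, $1        | $0=0 $1=65534 $2=65532 $3=3 $4=0
PC=13 andi  $1, $1, 1        | $0=0 $1=0 $2=65532 $3=3 $4=0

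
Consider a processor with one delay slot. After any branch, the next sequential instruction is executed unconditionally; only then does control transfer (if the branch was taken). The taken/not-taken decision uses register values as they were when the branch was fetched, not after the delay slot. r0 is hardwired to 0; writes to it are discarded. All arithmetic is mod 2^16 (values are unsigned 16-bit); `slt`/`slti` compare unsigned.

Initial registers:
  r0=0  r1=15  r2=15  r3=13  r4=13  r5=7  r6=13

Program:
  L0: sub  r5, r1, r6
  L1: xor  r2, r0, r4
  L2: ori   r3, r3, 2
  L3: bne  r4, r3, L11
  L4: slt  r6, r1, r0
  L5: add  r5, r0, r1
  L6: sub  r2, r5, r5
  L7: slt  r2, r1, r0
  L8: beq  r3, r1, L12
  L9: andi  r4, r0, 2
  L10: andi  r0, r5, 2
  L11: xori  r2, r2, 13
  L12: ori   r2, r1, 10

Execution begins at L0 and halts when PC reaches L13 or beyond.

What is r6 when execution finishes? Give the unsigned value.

[0] sub  r5, r1, r6  →  {r0:0, r1:15, r2:15, r3:13, r4:13, r5:2, r6:13}
[1] xor  r2, r0, r4  →  {r0:0, r1:15, r2:13, r3:13, r4:13, r5:2, r6:13}
[2] ori   r3, r3, 2  →  {r0:0, r1:15, r2:13, r3:15, r4:13, r5:2, r6:13}
[3] bne  r4, r3, L11  →  {r0:0, r1:15, r2:13, r3:15, r4:13, r5:2, r6:13}  ⟨branch taken⟩
[4] slt  r6, r1, r0  →  {r0:0, r1:15, r2:13, r3:15, r4:13, r5:2, r6:0}
[11] xori  r2, r2, 13  →  {r0:0, r1:15, r2:0, r3:15, r4:13, r5:2, r6:0}
[12] ori   r2, r1, 10  →  {r0:0, r1:15, r2:15, r3:15, r4:13, r5:2, r6:0}

0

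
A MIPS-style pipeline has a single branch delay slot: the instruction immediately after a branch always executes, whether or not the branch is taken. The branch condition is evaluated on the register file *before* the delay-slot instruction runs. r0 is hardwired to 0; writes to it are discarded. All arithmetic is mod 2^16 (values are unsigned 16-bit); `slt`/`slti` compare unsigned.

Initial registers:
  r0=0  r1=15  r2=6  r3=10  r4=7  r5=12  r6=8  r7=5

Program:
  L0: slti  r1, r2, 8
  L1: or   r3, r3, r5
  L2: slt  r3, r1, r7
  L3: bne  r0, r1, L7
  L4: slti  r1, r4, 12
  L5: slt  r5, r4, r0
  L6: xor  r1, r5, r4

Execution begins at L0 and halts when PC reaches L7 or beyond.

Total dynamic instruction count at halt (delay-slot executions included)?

5

[0] slti  r1, r2, 8  →  {r0:0, r1:1, r2:6, r3:10, r4:7, r5:12, r6:8, r7:5}
[1] or   r3, r3, r5  →  {r0:0, r1:1, r2:6, r3:14, r4:7, r5:12, r6:8, r7:5}
[2] slt  r3, r1, r7  →  {r0:0, r1:1, r2:6, r3:1, r4:7, r5:12, r6:8, r7:5}
[3] bne  r0, r1, L7  →  {r0:0, r1:1, r2:6, r3:1, r4:7, r5:12, r6:8, r7:5}  ⟨branch taken⟩
[4] slti  r1, r4, 12  →  {r0:0, r1:1, r2:6, r3:1, r4:7, r5:12, r6:8, r7:5}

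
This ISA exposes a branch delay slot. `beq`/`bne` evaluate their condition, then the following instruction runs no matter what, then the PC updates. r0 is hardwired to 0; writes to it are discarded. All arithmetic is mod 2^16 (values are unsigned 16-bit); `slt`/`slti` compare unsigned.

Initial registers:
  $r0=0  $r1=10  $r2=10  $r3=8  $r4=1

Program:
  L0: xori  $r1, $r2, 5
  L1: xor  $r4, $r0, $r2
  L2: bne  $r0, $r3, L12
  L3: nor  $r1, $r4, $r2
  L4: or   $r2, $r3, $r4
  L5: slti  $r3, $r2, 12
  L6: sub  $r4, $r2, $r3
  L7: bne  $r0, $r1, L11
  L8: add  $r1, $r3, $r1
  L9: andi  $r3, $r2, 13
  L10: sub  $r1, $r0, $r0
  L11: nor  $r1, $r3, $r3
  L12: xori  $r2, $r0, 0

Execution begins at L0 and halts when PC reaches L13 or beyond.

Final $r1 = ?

[0] xori  $r1, $r2, 5  →  {$r0:0, $r1:15, $r2:10, $r3:8, $r4:1}
[1] xor  $r4, $r0, $r2  →  {$r0:0, $r1:15, $r2:10, $r3:8, $r4:10}
[2] bne  $r0, $r3, L12  →  {$r0:0, $r1:15, $r2:10, $r3:8, $r4:10}  ⟨branch taken⟩
[3] nor  $r1, $r4, $r2  →  {$r0:0, $r1:65525, $r2:10, $r3:8, $r4:10}
[12] xori  $r2, $r0, 0  →  {$r0:0, $r1:65525, $r2:0, $r3:8, $r4:10}

65525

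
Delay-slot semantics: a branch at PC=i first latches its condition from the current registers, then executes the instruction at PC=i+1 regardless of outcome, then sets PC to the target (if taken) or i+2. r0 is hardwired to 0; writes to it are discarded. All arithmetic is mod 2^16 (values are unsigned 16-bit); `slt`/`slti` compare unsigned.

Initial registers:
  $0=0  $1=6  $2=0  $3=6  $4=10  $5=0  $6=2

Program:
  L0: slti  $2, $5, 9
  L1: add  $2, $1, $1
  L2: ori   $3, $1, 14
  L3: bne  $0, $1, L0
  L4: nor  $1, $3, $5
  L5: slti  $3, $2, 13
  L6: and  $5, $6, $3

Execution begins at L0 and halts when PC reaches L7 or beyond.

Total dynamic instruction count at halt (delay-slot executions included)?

17

#0 slti  $2, $5, 9 ; 0/6/1/6/10/0/2
#1 add  $2, $1, $1 ; 0/6/12/6/10/0/2
#2 ori   $3, $1, 14 ; 0/6/12/14/10/0/2
#3 bne  $0, $1, L0 ; 0/6/12/14/10/0/2 ; →target
#4 nor  $1, $3, $5 ; 0/65521/12/14/10/0/2
#0 slti  $2, $5, 9 ; 0/65521/1/14/10/0/2
#1 add  $2, $1, $1 ; 0/65521/65506/14/10/0/2
#2 ori   $3, $1, 14 ; 0/65521/65506/65535/10/0/2
#3 bne  $0, $1, L0 ; 0/65521/65506/65535/10/0/2 ; →target
#4 nor  $1, $3, $5 ; 0/0/65506/65535/10/0/2
#0 slti  $2, $5, 9 ; 0/0/1/65535/10/0/2
#1 add  $2, $1, $1 ; 0/0/0/65535/10/0/2
#2 ori   $3, $1, 14 ; 0/0/0/14/10/0/2
#3 bne  $0, $1, L0 ; 0/0/0/14/10/0/2 ; →fallthru
#4 nor  $1, $3, $5 ; 0/65521/0/14/10/0/2
#5 slti  $3, $2, 13 ; 0/65521/0/1/10/0/2
#6 and  $5, $6, $3 ; 0/65521/0/1/10/0/2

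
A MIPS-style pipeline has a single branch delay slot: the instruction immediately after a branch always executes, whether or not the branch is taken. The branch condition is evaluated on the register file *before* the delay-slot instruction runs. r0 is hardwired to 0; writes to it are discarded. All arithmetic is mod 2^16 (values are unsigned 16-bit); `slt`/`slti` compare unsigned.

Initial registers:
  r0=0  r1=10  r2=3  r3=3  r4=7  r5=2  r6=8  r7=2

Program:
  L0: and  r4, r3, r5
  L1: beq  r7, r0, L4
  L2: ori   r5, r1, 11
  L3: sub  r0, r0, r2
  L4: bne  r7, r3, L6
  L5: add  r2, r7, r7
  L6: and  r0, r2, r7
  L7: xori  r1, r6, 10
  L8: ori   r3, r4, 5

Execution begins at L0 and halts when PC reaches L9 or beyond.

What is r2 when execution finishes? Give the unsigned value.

#0 and  r4, r3, r5 ; 0/10/3/3/2/2/8/2
#1 beq  r7, r0, L4 ; 0/10/3/3/2/2/8/2 ; →fallthru
#2 ori   r5, r1, 11 ; 0/10/3/3/2/11/8/2
#3 sub  r0, r0, r2 ; 0/10/3/3/2/11/8/2
#4 bne  r7, r3, L6 ; 0/10/3/3/2/11/8/2 ; →target
#5 add  r2, r7, r7 ; 0/10/4/3/2/11/8/2
#6 and  r0, r2, r7 ; 0/10/4/3/2/11/8/2
#7 xori  r1, r6, 10 ; 0/2/4/3/2/11/8/2
#8 ori   r3, r4, 5 ; 0/2/4/7/2/11/8/2

4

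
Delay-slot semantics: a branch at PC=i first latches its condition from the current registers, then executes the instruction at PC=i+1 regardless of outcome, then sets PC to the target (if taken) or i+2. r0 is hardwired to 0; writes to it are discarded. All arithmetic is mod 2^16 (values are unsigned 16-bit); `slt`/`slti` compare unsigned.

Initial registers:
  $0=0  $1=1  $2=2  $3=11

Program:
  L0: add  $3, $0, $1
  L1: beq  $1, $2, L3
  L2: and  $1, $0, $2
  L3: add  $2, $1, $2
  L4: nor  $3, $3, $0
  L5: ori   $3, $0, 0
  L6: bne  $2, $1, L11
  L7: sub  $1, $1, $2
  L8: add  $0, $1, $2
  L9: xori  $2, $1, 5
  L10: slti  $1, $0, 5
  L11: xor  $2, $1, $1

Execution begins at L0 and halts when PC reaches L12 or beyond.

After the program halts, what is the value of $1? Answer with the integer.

[0] add  $3, $0, $1  →  {$0:0, $1:1, $2:2, $3:1}
[1] beq  $1, $2, L3  →  {$0:0, $1:1, $2:2, $3:1}  ⟨branch fallthrough⟩
[2] and  $1, $0, $2  →  {$0:0, $1:0, $2:2, $3:1}
[3] add  $2, $1, $2  →  {$0:0, $1:0, $2:2, $3:1}
[4] nor  $3, $3, $0  →  {$0:0, $1:0, $2:2, $3:65534}
[5] ori   $3, $0, 0  →  {$0:0, $1:0, $2:2, $3:0}
[6] bne  $2, $1, L11  →  {$0:0, $1:0, $2:2, $3:0}  ⟨branch taken⟩
[7] sub  $1, $1, $2  →  {$0:0, $1:65534, $2:2, $3:0}
[11] xor  $2, $1, $1  →  {$0:0, $1:65534, $2:0, $3:0}

65534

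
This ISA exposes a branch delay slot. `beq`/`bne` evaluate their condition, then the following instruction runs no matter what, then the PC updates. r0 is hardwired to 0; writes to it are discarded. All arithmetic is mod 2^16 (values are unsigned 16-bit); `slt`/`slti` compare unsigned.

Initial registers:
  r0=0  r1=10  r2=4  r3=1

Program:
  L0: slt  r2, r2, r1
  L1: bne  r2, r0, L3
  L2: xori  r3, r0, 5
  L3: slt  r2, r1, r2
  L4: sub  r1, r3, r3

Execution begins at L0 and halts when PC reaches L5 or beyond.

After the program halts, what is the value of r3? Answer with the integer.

PC=0  slt  r2, r2, r1        | r0=0 r1=10 r2=1 r3=1
PC=1  bne  r2, r0, L3        | r0=0 r1=10 r2=1 r3=1  [TAKEN]
PC=2  xori  r3, r0, 5        | r0=0 r1=10 r2=1 r3=5
PC=3  slt  r2, r1, r2        | r0=0 r1=10 r2=0 r3=5
PC=4  sub  r1, r3, r3        | r0=0 r1=0 r2=0 r3=5

5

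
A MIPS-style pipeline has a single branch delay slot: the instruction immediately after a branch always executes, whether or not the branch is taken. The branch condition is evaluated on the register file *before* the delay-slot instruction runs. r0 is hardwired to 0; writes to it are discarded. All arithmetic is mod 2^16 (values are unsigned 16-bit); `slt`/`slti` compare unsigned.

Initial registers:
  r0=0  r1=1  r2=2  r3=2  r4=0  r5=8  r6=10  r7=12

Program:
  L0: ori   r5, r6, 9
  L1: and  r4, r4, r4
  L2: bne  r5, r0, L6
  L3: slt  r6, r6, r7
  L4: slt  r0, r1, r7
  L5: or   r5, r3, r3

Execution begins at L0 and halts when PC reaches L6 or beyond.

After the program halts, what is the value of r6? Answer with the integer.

1

#0 ori   r5, r6, 9 ; 0/1/2/2/0/11/10/12
#1 and  r4, r4, r4 ; 0/1/2/2/0/11/10/12
#2 bne  r5, r0, L6 ; 0/1/2/2/0/11/10/12 ; →target
#3 slt  r6, r6, r7 ; 0/1/2/2/0/11/1/12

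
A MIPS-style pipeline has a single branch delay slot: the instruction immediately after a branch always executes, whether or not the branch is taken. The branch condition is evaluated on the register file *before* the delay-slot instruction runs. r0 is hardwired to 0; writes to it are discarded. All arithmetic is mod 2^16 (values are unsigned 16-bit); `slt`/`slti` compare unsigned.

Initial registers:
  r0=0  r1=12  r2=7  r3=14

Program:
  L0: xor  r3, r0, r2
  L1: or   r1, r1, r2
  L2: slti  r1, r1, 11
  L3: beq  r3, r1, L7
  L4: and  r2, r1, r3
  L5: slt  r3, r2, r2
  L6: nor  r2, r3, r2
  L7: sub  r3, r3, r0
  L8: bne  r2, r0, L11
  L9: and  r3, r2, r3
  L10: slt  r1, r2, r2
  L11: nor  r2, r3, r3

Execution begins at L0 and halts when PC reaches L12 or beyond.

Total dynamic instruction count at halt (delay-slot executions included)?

  step pc=0: xor  r3, r0, r2  regs=(0,12,7,7)
  step pc=1: or   r1, r1, r2  regs=(0,15,7,7)
  step pc=2: slti  r1, r1, 11  regs=(0,0,7,7)
  step pc=3: beq  r3, r1, L7  cond=F  regs=(0,0,7,7)
  step pc=4: and  r2, r1, r3  regs=(0,0,0,7)
  step pc=5: slt  r3, r2, r2  regs=(0,0,0,0)
  step pc=6: nor  r2, r3, r2  regs=(0,0,65535,0)
  step pc=7: sub  r3, r3, r0  regs=(0,0,65535,0)
  step pc=8: bne  r2, r0, L11  cond=T  regs=(0,0,65535,0)
  step pc=9: and  r3, r2, r3  regs=(0,0,65535,0)
  step pc=11: nor  r2, r3, r3  regs=(0,0,65535,0)

11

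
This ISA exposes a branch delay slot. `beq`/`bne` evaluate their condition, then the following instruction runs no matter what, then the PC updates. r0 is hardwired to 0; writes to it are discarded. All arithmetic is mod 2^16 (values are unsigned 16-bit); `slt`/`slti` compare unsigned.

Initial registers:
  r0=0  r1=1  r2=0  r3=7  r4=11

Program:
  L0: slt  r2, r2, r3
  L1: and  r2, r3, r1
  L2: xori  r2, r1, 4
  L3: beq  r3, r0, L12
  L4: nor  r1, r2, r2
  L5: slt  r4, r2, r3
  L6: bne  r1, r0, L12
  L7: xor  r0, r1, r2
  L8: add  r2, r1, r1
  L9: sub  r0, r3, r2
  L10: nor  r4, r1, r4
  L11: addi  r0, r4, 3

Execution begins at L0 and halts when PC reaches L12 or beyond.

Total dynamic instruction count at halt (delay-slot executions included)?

8

  step pc=0: slt  r2, r2, r3  regs=(0,1,1,7,11)
  step pc=1: and  r2, r3, r1  regs=(0,1,1,7,11)
  step pc=2: xori  r2, r1, 4  regs=(0,1,5,7,11)
  step pc=3: beq  r3, r0, L12  cond=F  regs=(0,1,5,7,11)
  step pc=4: nor  r1, r2, r2  regs=(0,65530,5,7,11)
  step pc=5: slt  r4, r2, r3  regs=(0,65530,5,7,1)
  step pc=6: bne  r1, r0, L12  cond=T  regs=(0,65530,5,7,1)
  step pc=7: xor  r0, r1, r2  regs=(0,65530,5,7,1)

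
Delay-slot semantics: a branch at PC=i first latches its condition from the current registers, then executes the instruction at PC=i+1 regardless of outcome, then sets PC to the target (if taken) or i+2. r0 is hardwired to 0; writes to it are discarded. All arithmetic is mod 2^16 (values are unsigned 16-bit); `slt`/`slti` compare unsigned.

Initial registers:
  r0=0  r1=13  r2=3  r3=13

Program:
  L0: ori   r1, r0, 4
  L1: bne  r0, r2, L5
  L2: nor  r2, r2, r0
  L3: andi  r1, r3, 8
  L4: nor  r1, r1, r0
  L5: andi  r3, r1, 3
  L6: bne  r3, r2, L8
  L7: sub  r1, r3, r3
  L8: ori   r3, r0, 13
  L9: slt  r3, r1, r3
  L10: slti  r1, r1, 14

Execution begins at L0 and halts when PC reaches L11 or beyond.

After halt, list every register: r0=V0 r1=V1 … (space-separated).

r0=0 r1=1 r2=65532 r3=1

PC=0  ori   r1, r0, 4        | r0=0 r1=4 r2=3 r3=13
PC=1  bne  r0, r2, L5        | r0=0 r1=4 r2=3 r3=13  [TAKEN]
PC=2  nor  r2, r2, r0        | r0=0 r1=4 r2=65532 r3=13
PC=5  andi  r3, r1, 3        | r0=0 r1=4 r2=65532 r3=0
PC=6  bne  r3, r2, L8        | r0=0 r1=4 r2=65532 r3=0  [TAKEN]
PC=7  sub  r1, r3, r3        | r0=0 r1=0 r2=65532 r3=0
PC=8  ori   r3, r0, 13       | r0=0 r1=0 r2=65532 r3=13
PC=9  slt  r3, r1, r3        | r0=0 r1=0 r2=65532 r3=1
PC=10 slti  r1, r1, 14       | r0=0 r1=1 r2=65532 r3=1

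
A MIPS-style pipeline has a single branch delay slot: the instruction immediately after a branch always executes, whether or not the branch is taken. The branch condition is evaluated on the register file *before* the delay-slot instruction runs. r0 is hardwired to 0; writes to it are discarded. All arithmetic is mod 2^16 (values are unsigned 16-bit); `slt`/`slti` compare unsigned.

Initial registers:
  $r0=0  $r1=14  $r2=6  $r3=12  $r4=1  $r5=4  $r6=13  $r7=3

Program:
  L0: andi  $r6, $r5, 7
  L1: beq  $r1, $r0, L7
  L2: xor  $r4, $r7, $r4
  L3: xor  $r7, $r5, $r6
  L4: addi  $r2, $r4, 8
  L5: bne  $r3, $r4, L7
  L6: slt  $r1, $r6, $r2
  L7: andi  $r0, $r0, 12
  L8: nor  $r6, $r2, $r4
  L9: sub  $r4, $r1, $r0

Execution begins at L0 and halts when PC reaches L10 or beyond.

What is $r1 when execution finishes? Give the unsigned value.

1

PC=0  andi  $r6, $r5, 7      | $r0=0 $r1=14 $r2=6 $r3=12 $r4=1 $r5=4 $r6=4 $r7=3
PC=1  beq  $r1, $r0, L7      | $r0=0 $r1=14 $r2=6 $r3=12 $r4=1 $r5=4 $r6=4 $r7=3  [not taken]
PC=2  xor  $r4, $r7, $r4     | $r0=0 $r1=14 $r2=6 $r3=12 $r4=2 $r5=4 $r6=4 $r7=3
PC=3  xor  $r7, $r5, $r6     | $r0=0 $r1=14 $r2=6 $r3=12 $r4=2 $r5=4 $r6=4 $r7=0
PC=4  addi  $r2, $r4, 8      | $r0=0 $r1=14 $r2=10 $r3=12 $r4=2 $r5=4 $r6=4 $r7=0
PC=5  bne  $r3, $r4, L7      | $r0=0 $r1=14 $r2=10 $r3=12 $r4=2 $r5=4 $r6=4 $r7=0  [TAKEN]
PC=6  slt  $r1, $r6, $r2     | $r0=0 $r1=1 $r2=10 $r3=12 $r4=2 $r5=4 $r6=4 $r7=0
PC=7  andi  $r0, $r0, 12     | $r0=0 $r1=1 $r2=10 $r3=12 $r4=2 $r5=4 $r6=4 $r7=0
PC=8  nor  $r6, $r2, $r4     | $r0=0 $r1=1 $r2=10 $r3=12 $r4=2 $r5=4 $r6=65525 $r7=0
PC=9  sub  $r4, $r1, $r0     | $r0=0 $r1=1 $r2=10 $r3=12 $r4=1 $r5=4 $r6=65525 $r7=0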